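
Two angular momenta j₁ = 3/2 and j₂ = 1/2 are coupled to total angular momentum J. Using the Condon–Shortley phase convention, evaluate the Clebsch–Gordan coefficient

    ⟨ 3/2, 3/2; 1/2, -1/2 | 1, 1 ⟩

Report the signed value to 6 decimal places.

√[3·1!2!0!/4! · 3!0!0!1!2!0!] = √(3)
  +(−1)^0/∏(0,1,0,0,2,0)! = 1/2  (running 1/2)
⟨..|..⟩ = √(3)·(1/2) = +0.866025

+0.866025  (= +√(3/4))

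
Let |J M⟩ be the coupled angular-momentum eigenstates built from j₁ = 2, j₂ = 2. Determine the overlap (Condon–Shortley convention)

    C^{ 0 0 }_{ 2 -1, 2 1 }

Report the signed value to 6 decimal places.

−√(1/5) = -0.447214

triangle: 4!·0!·0!/5! = 24/120
(j±m)!: 1!·3!·3!·1!·0!·0! = 36
prefactor² = (2J+1)·Δ·N² = 36/5
  k=3: −1/(3!·1!·0!·0!·0!·0!) = -1/6
Σ = -1/6  ⇒  CG² = 36/5·(-1/6)² = 1/5
CG = −√(1/5) = -0.447214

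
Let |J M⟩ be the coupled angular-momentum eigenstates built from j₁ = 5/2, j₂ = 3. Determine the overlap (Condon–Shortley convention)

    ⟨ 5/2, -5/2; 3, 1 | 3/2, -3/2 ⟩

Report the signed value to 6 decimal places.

triangle: 4!×1!×2!/8! = 48/40320
(j±m)!: 0!×5!×4!×2!×0!×3! = 34560
prefactor² = (2J+1)×Δ×N² = 1152/7
  k=4: +1/(4!×0!×1!×0!×0!×2!) = 1/48
Σ = 1/48  ⇒  CG² = 1152/7×1/48² = 1/14
CG = +√(1/14) = +0.267261

+0.267261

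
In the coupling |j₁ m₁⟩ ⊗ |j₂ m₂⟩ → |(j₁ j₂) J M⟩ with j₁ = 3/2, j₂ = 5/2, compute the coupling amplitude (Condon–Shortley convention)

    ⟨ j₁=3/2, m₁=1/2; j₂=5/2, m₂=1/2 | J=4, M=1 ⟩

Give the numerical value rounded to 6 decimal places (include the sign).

√[9·0!3!5!/9! · 2!1!3!2!5!3!] = √(2160/7)
  +(−1)^0/∏(0,0,1,3,2,2)! = 1/24  (running 1/24)
⟨..|..⟩ = √(2160/7)·(1/24) = +0.731925

+√(15/28) ≈ +0.731925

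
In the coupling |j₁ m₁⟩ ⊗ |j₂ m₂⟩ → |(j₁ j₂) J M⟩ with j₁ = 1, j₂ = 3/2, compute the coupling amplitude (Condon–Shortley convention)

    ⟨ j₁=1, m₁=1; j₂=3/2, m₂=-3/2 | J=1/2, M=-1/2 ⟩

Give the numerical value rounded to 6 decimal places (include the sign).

+√(1/2) = +0.707107

j₁+j₂−J=2  J+j₁−j₂=0  J−j₁+j₂=1  j₁+j₂+J+1=4
(j₁±m₁, j₂±m₂, J±M) = (2,0,0,3,0,1)
P² = 2
sum k=0..0:
  [0] +1/2 = 1/2
S = 1/2
C² = P²·S² = 1/2 ; C = +0.707107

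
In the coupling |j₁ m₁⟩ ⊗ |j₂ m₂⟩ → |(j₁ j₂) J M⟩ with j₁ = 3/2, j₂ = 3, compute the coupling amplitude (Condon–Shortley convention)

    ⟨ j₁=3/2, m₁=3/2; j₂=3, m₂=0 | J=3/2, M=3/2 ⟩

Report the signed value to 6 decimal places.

j₁+j₂−J=3  J+j₁−j₂=0  J−j₁+j₂=3  j₁+j₂+J+1=7
(j₁±m₁, j₂±m₂, J±M) = (3,0,3,3,3,0)
P² = 1296/35
sum k=0..0:
  [0] +1/36 = 1/36
S = 1/36
C² = P²·S² = 1/35 ; C = +0.169031

+0.169031  (= +√(1/35))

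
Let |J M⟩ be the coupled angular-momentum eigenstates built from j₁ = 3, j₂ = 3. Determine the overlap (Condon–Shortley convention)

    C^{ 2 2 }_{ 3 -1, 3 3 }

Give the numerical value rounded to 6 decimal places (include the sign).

triangle: 4!·2!·2!/9! = 96/362880
(j±m)!: 2!·4!·6!·0!·4!·0! = 829440
prefactor² = (2J+1)·Δ·N² = 7680/7
  k=4: +1/(4!·0!·0!·2!·2!·0!) = 1/96
Σ = 1/96  ⇒  CG² = 7680/7·1/96² = 5/42
CG = +√(5/42) = +0.345033

+√(5/42) = +0.345033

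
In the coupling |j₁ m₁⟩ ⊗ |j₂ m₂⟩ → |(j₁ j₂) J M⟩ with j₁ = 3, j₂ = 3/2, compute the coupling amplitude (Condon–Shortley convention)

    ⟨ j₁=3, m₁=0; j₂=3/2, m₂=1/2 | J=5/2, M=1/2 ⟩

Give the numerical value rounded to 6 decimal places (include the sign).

√[6·2!4!1!/8! · 3!3!2!1!3!2!] = √(216/35)
  +(−1)^1/∏(1,1,2,1,2,0)! = -1/4  (running -1/4)
  +(−1)^2/∏(2,0,1,0,3,1)! = 1/12  (running -1/6)
⟨..|..⟩ = √(216/35)·(-1/6) = -0.414039

-0.414039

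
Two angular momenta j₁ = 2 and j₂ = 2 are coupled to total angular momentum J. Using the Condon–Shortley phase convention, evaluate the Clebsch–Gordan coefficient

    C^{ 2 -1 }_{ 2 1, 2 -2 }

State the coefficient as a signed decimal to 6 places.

+0.654654

j₁+j₂−J=2  J+j₁−j₂=2  J−j₁+j₂=2  j₁+j₂+J+1=7
(j₁±m₁, j₂±m₂, J±M) = (3,1,0,4,1,3)
P² = 48/7
sum k=0..0:
  [0] +1/4 = 1/4
S = 1/4
C² = P²·S² = 3/7 ; C = +0.654654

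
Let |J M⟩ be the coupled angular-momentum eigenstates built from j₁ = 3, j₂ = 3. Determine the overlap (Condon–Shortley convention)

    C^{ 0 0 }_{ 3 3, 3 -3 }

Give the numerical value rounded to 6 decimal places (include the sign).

+0.377964  (= +√(1/7))

√[1·6!0!0!/7! · 6!0!0!6!0!0!] = √(518400/7)
  +(−1)^0/∏(0,6,0,0,0,0)! = 1/720  (running 1/720)
⟨..|..⟩ = √(518400/7)·(1/720) = +0.377964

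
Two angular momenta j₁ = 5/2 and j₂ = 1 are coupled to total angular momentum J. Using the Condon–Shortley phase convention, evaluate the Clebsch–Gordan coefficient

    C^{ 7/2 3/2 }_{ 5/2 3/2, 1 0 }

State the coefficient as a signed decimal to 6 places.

+√(10/21) ≈ +0.690066

j₁+j₂−J=0  J+j₁−j₂=5  J−j₁+j₂=2  j₁+j₂+J+1=8
(j₁±m₁, j₂±m₂, J±M) = (4,1,1,1,5,2)
P² = 1920/7
sum k=0..0:
  [0] +1/24 = 1/24
S = 1/24
C² = P²·S² = 10/21 ; C = +0.690066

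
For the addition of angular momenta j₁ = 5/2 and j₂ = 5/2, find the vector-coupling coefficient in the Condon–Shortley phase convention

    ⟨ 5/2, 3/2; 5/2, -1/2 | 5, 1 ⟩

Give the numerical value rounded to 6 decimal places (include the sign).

√[11·0!5!5!/11! · 4!1!2!3!6!4!] = √(138240/7)
  +(−1)^0/∏(0,0,1,2,4,3)! = 1/288  (running 1/288)
⟨..|..⟩ = √(138240/7)·(1/288) = +0.487950

+√(5/21) ≈ +0.487950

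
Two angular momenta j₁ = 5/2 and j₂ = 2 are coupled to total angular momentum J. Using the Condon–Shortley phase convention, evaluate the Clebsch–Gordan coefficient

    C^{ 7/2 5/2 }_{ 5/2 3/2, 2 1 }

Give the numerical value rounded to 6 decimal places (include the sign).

+√(1/63) ≈ +0.125988

triangle: 1!·4!·3!/9! = 144/362880
(j±m)!: 4!·1!·3!·1!·6!·1! = 103680
prefactor² = (2J+1)·Δ·N² = 2304/7
  k=0: +1/(0!·1!·1!·3!·3!·0!) = 1/36
  k=1: −1/(1!·0!·0!·2!·4!·1!) = -1/48
Σ = 1/144  ⇒  CG² = 2304/7·1/144² = 1/63
CG = +√(1/63) = +0.125988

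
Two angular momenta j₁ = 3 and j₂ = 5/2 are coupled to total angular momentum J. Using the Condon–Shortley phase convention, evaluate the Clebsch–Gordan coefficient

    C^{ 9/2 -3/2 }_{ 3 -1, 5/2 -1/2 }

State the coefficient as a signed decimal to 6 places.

-0.147122  (= −√(5/231))

j₁+j₂−J=1  J+j₁−j₂=5  J−j₁+j₂=4  j₁+j₂+J+1=11
(j₁±m₁, j₂±m₂, J±M) = (2,4,2,3,3,6)
P² = 138240/77
sum k=0..1:
  [0] +1/96 = 1/96
  [1] −1/72 = -1/72
S = -1/288
C² = P²·S² = 5/231 ; C = -0.147122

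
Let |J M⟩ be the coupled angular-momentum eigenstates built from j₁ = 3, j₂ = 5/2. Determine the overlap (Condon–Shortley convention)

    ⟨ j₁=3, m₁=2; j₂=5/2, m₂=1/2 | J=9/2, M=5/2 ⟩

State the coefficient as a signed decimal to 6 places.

triangle: 1!·5!·4!/11! = 2880/39916800
(j±m)!: 5!·1!·3!·2!·7!·2! = 14515200
prefactor² = (2J+1)·Δ·N² = 115200/11
  k=0: +1/(0!·1!·1!·3!·4!·1!) = 1/144
  k=1: −1/(1!·0!·0!·2!·5!·2!) = -1/480
Σ = 7/1440  ⇒  CG² = 115200/11·7/1440² = 49/198
CG = +√(49/198) = +0.497468

+0.497468  (= +√(49/198))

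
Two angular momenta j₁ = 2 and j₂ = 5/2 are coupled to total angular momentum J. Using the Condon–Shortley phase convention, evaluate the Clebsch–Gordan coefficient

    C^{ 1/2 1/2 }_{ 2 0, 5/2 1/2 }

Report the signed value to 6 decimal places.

+0.447214  (= +√(1/5))

triangle: 4!*0!*1!/6! = 24/720
(j±m)!: 2!*2!*3!*2!*1!*0! = 48
prefactor² = (2J+1)*Δ*N² = 16/5
  k=2: +1/(2!*2!*0!*1!*0!*0!) = 1/4
Σ = 1/4  ⇒  CG² = 16/5*1/4² = 1/5
CG = +√(1/5) = +0.447214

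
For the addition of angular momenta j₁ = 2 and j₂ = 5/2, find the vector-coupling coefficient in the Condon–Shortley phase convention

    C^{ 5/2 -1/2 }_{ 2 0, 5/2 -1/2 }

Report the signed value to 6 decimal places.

-0.478091

√[6·2!2!3!/8! · 2!2!2!3!2!3!] = √(72/35)
  +(−1)^0/∏(0,2,2,2,0,1)! = 1/8  (running 1/8)
  +(−1)^1/∏(1,1,1,1,1,2)! = -1/2  (running -3/8)
  +(−1)^2/∏(2,0,0,0,2,3)! = 1/24  (running -1/3)
⟨..|..⟩ = √(72/35)·(-1/3) = -0.478091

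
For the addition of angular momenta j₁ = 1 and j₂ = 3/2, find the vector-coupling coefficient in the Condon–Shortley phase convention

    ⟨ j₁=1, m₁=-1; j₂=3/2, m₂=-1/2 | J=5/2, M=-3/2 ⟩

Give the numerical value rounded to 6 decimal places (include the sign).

+0.774597

j₁+j₂−J=0  J+j₁−j₂=2  J−j₁+j₂=3  j₁+j₂+J+1=6
(j₁±m₁, j₂±m₂, J±M) = (0,2,1,2,1,4)
P² = 48/5
sum k=0..0:
  [0] +1/4 = 1/4
S = 1/4
C² = P²·S² = 3/5 ; C = +0.774597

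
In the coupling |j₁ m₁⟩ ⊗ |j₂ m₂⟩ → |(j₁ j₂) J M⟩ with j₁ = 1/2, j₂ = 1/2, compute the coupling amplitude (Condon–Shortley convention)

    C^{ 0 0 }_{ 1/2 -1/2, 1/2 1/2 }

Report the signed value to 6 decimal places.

j₁+j₂−J=1  J+j₁−j₂=0  J−j₁+j₂=0  j₁+j₂+J+1=2
(j₁±m₁, j₂±m₂, J±M) = (0,1,1,0,0,0)
P² = 1/2
sum k=1..1:
  [1] −1/1 = -1
S = -1
C² = P²·S² = 1/2 ; C = -0.707107

−√(1/2) = -0.707107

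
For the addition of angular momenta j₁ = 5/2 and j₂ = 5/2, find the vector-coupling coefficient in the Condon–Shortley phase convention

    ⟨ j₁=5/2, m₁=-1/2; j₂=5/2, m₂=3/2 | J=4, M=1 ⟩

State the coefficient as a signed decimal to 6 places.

-0.597614  (= −√(5/14))

triangle: 1!×4!×4!/10! = 576/3628800
(j±m)!: 2!×3!×4!×1!×5!×3! = 207360
prefactor² = (2J+1)×Δ×N² = 10368/35
  k=0: +1/(0!×1!×3!×4!×1!×0!) = 1/144
  k=1: −1/(1!×0!×2!×3!×2!×1!) = -1/24
Σ = -5/144  ⇒  CG² = 10368/35×(-5/144)² = 5/14
CG = −√(5/14) = -0.597614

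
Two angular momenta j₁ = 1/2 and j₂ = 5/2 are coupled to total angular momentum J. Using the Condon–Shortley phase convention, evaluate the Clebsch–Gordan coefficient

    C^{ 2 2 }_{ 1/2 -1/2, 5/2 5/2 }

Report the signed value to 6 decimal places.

√[5·1!0!4!/6! · 0!1!5!0!4!0!] = √(480)
  +(−1)^1/∏(1,0,0,4,0,0)! = -1/24  (running -1/24)
⟨..|..⟩ = √(480)·(-1/24) = -0.912871

-0.912871  (= −√(5/6))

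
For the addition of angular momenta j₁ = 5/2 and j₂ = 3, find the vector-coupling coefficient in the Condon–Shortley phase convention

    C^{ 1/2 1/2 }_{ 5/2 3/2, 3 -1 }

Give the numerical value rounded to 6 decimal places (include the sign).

-0.308607  (= −√(2/21))

j₁+j₂−J=5  J+j₁−j₂=0  J−j₁+j₂=1  j₁+j₂+J+1=7
(j₁±m₁, j₂±m₂, J±M) = (4,1,2,4,1,0)
P² = 384/7
sum k=1..1:
  [1] −1/24 = -1/24
S = -1/24
C² = P²·S² = 2/21 ; C = -0.308607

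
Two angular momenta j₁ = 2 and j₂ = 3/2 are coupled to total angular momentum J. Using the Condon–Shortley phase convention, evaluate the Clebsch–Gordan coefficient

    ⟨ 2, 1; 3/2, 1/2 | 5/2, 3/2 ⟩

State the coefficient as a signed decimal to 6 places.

triangle: 1!·3!·2!/7! = 12/5040
(j±m)!: 3!·1!·2!·1!·4!·1! = 288
prefactor² = (2J+1)·Δ·N² = 144/35
  k=0: +1/(0!·1!·1!·2!·2!·0!) = 1/4
  k=1: −1/(1!·0!·0!·1!·3!·1!) = -1/6
Σ = 1/12  ⇒  CG² = 144/35·1/12² = 1/35
CG = +√(1/35) = +0.169031

+0.169031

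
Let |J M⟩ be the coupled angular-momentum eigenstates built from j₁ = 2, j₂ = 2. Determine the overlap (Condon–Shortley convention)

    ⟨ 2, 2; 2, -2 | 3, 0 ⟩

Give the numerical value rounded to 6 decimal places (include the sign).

+√(1/10) = +0.316228

triangle: 1!·3!·3!/8! = 36/40320
(j±m)!: 4!·0!·0!·4!·3!·3! = 20736
prefactor² = (2J+1)·Δ·N² = 648/5
  k=0: +1/(0!·1!·0!·0!·3!·3!) = 1/36
Σ = 1/36  ⇒  CG² = 648/5·1/36² = 1/10
CG = +√(1/10) = +0.316228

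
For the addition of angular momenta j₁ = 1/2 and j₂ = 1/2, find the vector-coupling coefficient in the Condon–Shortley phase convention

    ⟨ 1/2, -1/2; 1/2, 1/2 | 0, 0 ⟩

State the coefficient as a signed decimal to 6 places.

triangle: 1!·0!·0!/2! = 1/2
(j±m)!: 0!·1!·1!·0!·0!·0! = 1
prefactor² = (2J+1)·Δ·N² = 1/2
  k=1: −1/(1!·0!·0!·0!·0!·0!) = -1
Σ = -1  ⇒  CG² = 1/2·(-1)² = 1/2
CG = −√(1/2) = -0.707107

−√(1/2) = -0.707107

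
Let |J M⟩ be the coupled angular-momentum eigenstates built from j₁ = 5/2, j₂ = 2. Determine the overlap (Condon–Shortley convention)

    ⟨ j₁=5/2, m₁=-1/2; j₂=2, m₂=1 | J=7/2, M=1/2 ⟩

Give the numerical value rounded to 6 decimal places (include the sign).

triangle: 1!·4!·3!/9! = 144/362880
(j±m)!: 2!·3!·3!·1!·4!·3! = 10368
prefactor² = (2J+1)·Δ·N² = 1152/35
  k=0: +1/(0!·1!·3!·3!·1!·0!) = 1/36
  k=1: −1/(1!·0!·2!·2!·2!·1!) = -1/8
Σ = -7/72  ⇒  CG² = 1152/35·(-7/72)² = 14/45
CG = −√(14/45) = -0.557773

-0.557773  (= −√(14/45))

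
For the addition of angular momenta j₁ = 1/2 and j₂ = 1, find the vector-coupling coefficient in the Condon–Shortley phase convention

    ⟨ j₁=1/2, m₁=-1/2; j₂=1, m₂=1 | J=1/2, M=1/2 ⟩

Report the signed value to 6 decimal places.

triangle: 1!×0!×1!/3! = 1/6
(j±m)!: 0!×1!×2!×0!×1!×0! = 2
prefactor² = (2J+1)×Δ×N² = 2/3
  k=1: −1/(1!×0!×0!×1!×0!×0!) = -1
Σ = -1  ⇒  CG² = 2/3×(-1)² = 2/3
CG = −√(2/3) = -0.816497

−√(2/3) ≈ -0.816497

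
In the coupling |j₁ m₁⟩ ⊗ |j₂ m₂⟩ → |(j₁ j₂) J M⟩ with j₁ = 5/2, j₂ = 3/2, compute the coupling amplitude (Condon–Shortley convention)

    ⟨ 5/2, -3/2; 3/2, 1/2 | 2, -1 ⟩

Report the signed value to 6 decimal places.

+√(1/42) = +0.154303

j₁+j₂−J=2  J+j₁−j₂=3  J−j₁+j₂=1  j₁+j₂+J+1=7
(j₁±m₁, j₂±m₂, J±M) = (1,4,2,1,1,3)
P² = 24/7
sum k=1..2:
  [1] −1/6 = -1/6
  [2] +1/4 = 1/4
S = 1/12
C² = P²·S² = 1/42 ; C = +0.154303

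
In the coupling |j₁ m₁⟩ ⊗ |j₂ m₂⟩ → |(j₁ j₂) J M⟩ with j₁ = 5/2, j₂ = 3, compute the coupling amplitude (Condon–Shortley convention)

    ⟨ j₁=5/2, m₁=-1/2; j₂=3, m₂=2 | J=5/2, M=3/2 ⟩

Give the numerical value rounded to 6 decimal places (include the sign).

+0.267261

√[6·3!2!3!/9! · 2!3!5!1!4!1!] = √(288/7)
  +(−1)^2/∏(2,1,1,3,1,0)! = 1/12  (running 1/12)
  +(−1)^3/∏(3,0,0,2,2,1)! = -1/24  (running 1/24)
⟨..|..⟩ = √(288/7)·(1/24) = +0.267261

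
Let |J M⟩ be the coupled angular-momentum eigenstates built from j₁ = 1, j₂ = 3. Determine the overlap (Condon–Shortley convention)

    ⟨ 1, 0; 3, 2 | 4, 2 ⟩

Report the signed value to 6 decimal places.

j₁+j₂−J=0  J+j₁−j₂=2  J−j₁+j₂=6  j₁+j₂+J+1=9
(j₁±m₁, j₂±m₂, J±M) = (1,1,5,1,6,2)
P² = 43200/7
sum k=0..0:
  [0] +1/120 = 1/120
S = 1/120
C² = P²·S² = 3/7 ; C = +0.654654

+√(3/7) ≈ +0.654654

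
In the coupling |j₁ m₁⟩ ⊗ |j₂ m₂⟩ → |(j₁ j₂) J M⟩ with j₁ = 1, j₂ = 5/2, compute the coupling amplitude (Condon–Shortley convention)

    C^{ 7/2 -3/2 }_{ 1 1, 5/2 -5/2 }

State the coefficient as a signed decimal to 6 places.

+√(1/21) ≈ +0.218218

j₁+j₂−J=0  J+j₁−j₂=2  J−j₁+j₂=5  j₁+j₂+J+1=8
(j₁±m₁, j₂±m₂, J±M) = (2,0,0,5,2,5)
P² = 19200/7
sum k=0..0:
  [0] +1/240 = 1/240
S = 1/240
C² = P²·S² = 1/21 ; C = +0.218218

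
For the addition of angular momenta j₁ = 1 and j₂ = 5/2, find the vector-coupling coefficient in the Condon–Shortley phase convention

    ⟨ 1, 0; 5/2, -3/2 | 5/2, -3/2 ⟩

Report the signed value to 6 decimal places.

triangle: 1!×1!×4!/7! = 24/5040
(j±m)!: 1!×1!×1!×4!×1!×4! = 576
prefactor² = (2J+1)×Δ×N² = 576/35
  k=0: +1/(0!×1!×1!×1!×0!×3!) = 1/6
  k=1: −1/(1!×0!×0!×0!×1!×4!) = -1/24
Σ = 1/8  ⇒  CG² = 576/35×1/8² = 9/35
CG = +√(9/35) = +0.507093

+√(9/35) = +0.507093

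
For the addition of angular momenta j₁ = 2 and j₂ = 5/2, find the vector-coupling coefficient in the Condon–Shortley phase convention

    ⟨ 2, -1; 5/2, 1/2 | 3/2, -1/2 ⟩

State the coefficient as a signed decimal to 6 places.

+0.487950  (= +√(5/21))

√[4·3!1!2!/7! · 1!3!3!2!1!2!] = √(48/35)
  +(−1)^2/∏(2,1,1,1,0,1)! = 1/2  (running 1/2)
  +(−1)^3/∏(3,0,0,0,1,2)! = -1/12  (running 5/12)
⟨..|..⟩ = √(48/35)·(5/12) = +0.487950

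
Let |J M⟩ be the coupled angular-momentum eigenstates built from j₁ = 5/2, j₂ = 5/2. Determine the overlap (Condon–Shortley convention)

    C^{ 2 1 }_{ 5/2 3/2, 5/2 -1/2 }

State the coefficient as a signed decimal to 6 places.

triangle: 3!·2!·2!/8! = 24/40320
(j±m)!: 4!·1!·2!·3!·3!·1! = 1728
prefactor² = (2J+1)·Δ·N² = 36/7
  k=0: +1/(0!·3!·1!·2!·1!·0!) = 1/12
  k=1: −1/(1!·2!·0!·1!·2!·1!) = -1/4
Σ = -1/6  ⇒  CG² = 36/7·(-1/6)² = 1/7
CG = −√(1/7) = -0.377964

−√(1/7) ≈ -0.377964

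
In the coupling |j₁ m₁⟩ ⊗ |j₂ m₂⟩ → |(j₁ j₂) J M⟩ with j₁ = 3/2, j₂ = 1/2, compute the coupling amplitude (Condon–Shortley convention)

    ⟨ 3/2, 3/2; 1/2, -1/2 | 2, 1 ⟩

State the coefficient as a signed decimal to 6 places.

√[5·0!3!1!/5! · 3!0!0!1!3!1!] = √(9)
  +(−1)^0/∏(0,0,0,0,3,1)! = 1/6  (running 1/6)
⟨..|..⟩ = √(9)·(1/6) = +0.500000

+√(1/4) ≈ +0.500000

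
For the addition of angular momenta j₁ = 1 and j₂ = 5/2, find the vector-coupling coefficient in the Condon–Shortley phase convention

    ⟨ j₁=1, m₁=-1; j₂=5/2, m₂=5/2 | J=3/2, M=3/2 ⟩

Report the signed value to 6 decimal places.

√[4·2!0!3!/6! · 0!2!5!0!3!0!] = √(96)
  +(−1)^2/∏(2,0,0,3,0,0)! = 1/12  (running 1/12)
⟨..|..⟩ = √(96)·(1/12) = +0.816497

+0.816497  (= +√(2/3))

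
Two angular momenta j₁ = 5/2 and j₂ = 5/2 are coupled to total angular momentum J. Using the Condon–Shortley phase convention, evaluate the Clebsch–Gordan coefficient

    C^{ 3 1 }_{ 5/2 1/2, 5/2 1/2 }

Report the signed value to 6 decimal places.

triangle: 2!·3!·3!/9! = 72/362880
(j±m)!: 3!·2!·3!·2!·4!·2! = 6912
prefactor² = (2J+1)·Δ·N² = 48/5
  k=0: +1/(0!·2!·2!·3!·1!·0!) = 1/24
  k=1: −1/(1!·1!·1!·2!·2!·1!) = -1/4
  k=2: +1/(2!·0!·0!·1!·3!·2!) = 1/24
Σ = -1/6  ⇒  CG² = 48/5·(-1/6)² = 4/15
CG = −√(4/15) = -0.516398

−√(4/15) = -0.516398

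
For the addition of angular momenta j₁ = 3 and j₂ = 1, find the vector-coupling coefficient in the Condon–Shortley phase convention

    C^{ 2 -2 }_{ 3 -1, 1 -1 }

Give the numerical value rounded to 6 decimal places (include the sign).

+0.218218

j₁+j₂−J=2  J+j₁−j₂=4  J−j₁+j₂=0  j₁+j₂+J+1=7
(j₁±m₁, j₂±m₂, J±M) = (2,4,0,2,0,4)
P² = 768/7
sum k=0..0:
  [0] +1/48 = 1/48
S = 1/48
C² = P²·S² = 1/21 ; C = +0.218218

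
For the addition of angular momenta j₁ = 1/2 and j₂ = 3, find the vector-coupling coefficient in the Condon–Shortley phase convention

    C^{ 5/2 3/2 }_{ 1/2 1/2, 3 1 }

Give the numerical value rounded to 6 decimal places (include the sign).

+0.534522

j₁+j₂−J=1  J+j₁−j₂=0  J−j₁+j₂=5  j₁+j₂+J+1=7
(j₁±m₁, j₂±m₂, J±M) = (1,0,4,2,4,1)
P² = 1152/7
sum k=0..0:
  [0] +1/24 = 1/24
S = 1/24
C² = P²·S² = 2/7 ; C = +0.534522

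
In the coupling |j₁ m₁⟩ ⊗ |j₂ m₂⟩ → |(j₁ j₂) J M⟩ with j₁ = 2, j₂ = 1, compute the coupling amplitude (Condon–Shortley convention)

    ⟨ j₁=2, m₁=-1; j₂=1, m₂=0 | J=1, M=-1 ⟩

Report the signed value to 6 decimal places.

−√(3/10) ≈ -0.547723

√[3·2!2!0!/5! · 1!3!1!1!0!2!] = √(6/5)
  +(−1)^1/∏(1,1,2,0,0,0)! = -1/2  (running -1/2)
⟨..|..⟩ = √(6/5)·(-1/2) = -0.547723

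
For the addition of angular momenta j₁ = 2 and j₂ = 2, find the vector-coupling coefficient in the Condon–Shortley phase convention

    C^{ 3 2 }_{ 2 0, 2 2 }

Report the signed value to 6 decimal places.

−√(1/2) = -0.707107

√[7·1!3!3!/8! · 2!2!4!0!5!1!] = √(72)
  +(−1)^1/∏(1,0,1,3,2,0)! = -1/12  (running -1/12)
⟨..|..⟩ = √(72)·(-1/12) = -0.707107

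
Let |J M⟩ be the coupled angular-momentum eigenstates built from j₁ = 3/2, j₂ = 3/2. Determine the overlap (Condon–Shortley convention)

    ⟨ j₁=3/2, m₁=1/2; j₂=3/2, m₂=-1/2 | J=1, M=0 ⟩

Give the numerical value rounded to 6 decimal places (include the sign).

-0.223607

triangle: 2!·1!·1!/5! = 2/120
(j±m)!: 2!·1!·1!·2!·1!·1! = 4
prefactor² = (2J+1)·Δ·N² = 1/5
  k=0: +1/(0!·2!·1!·1!·0!·0!) = 1/2
  k=1: −1/(1!·1!·0!·0!·1!·1!) = -1
Σ = -1/2  ⇒  CG² = 1/5·(-1/2)² = 1/20
CG = −√(1/20) = -0.223607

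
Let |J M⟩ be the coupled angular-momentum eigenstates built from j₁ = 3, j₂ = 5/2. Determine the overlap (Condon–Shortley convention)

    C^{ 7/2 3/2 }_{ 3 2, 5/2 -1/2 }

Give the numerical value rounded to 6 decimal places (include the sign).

+0.308607

√[8·2!4!3!/10! · 5!1!2!3!5!2!] = √(1536/7)
  +(−1)^0/∏(0,2,1,2,3,1)! = 1/24  (running 1/24)
  +(−1)^1/∏(1,1,0,1,4,2)! = -1/48  (running 1/48)
⟨..|..⟩ = √(1536/7)·(1/48) = +0.308607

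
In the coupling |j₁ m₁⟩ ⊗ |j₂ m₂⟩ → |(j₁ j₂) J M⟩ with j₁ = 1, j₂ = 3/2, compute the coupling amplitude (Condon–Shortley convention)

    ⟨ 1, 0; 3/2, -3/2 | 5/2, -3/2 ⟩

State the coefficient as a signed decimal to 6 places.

√[6·0!2!3!/6! · 1!1!0!3!1!4!] = √(72/5)
  +(−1)^0/∏(0,0,1,0,1,3)! = 1/6  (running 1/6)
⟨..|..⟩ = √(72/5)·(1/6) = +0.632456

+√(2/5) = +0.632456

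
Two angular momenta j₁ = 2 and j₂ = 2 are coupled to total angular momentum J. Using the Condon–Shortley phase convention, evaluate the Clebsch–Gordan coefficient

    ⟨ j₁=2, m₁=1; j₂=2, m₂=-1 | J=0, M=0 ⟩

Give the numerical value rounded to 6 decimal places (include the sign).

j₁+j₂−J=4  J+j₁−j₂=0  J−j₁+j₂=0  j₁+j₂+J+1=5
(j₁±m₁, j₂±m₂, J±M) = (3,1,1,3,0,0)
P² = 36/5
sum k=1..1:
  [1] −1/6 = -1/6
S = -1/6
C² = P²·S² = 1/5 ; C = -0.447214

−√(1/5) = -0.447214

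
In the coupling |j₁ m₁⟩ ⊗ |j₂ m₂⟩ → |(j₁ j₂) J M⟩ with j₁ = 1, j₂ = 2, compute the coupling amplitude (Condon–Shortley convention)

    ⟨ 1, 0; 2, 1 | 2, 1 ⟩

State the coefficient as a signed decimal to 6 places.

−√(1/6) = -0.408248

triangle: 1!×1!×3!/6! = 6/720
(j±m)!: 1!×1!×3!×1!×3!×1! = 36
prefactor² = (2J+1)×Δ×N² = 3/2
  k=0: +1/(0!×1!×1!×3!×0!×0!) = 1/6
  k=1: −1/(1!×0!×0!×2!×1!×1!) = -1/2
Σ = -1/3  ⇒  CG² = 3/2×(-1/3)² = 1/6
CG = −√(1/6) = -0.408248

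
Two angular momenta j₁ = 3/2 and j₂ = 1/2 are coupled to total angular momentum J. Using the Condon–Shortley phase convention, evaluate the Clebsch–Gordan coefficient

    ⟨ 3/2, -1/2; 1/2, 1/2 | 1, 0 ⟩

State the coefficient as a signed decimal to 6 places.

−√(1/2) ≈ -0.707107

j₁+j₂−J=1  J+j₁−j₂=2  J−j₁+j₂=0  j₁+j₂+J+1=4
(j₁±m₁, j₂±m₂, J±M) = (1,2,1,0,1,1)
P² = 1/2
sum k=1..1:
  [1] −1/1 = -1
S = -1
C² = P²·S² = 1/2 ; C = -0.707107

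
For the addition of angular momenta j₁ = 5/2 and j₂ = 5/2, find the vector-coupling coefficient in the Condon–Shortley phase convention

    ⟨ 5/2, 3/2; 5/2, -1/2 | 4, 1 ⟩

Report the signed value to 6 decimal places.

+0.597614  (= +√(5/14))

j₁+j₂−J=1  J+j₁−j₂=4  J−j₁+j₂=4  j₁+j₂+J+1=10
(j₁±m₁, j₂±m₂, J±M) = (4,1,2,3,5,3)
P² = 10368/35
sum k=0..1:
  [0] +1/24 = 1/24
  [1] −1/144 = -1/144
S = 5/144
C² = P²·S² = 5/14 ; C = +0.597614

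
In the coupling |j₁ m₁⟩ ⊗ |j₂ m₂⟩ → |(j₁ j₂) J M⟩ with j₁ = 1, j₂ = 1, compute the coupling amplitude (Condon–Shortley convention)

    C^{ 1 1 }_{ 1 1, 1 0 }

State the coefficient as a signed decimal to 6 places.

j₁+j₂−J=1  J+j₁−j₂=1  J−j₁+j₂=1  j₁+j₂+J+1=4
(j₁±m₁, j₂±m₂, J±M) = (2,0,1,1,2,0)
P² = 1/2
sum k=0..0:
  [0] +1/1 = 1
S = 1
C² = P²·S² = 1/2 ; C = +0.707107

+√(1/2) = +0.707107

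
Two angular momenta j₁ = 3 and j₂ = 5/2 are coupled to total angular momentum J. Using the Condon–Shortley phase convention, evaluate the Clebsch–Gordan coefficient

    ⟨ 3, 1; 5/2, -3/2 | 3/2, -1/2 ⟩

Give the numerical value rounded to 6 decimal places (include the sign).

−√(7/30) ≈ -0.483046

√[4·4!2!1!/8! · 4!2!1!4!1!2!] = √(384/35)
  +(−1)^0/∏(0,4,2,1,0,0)! = 1/48  (running 1/48)
  +(−1)^1/∏(1,3,1,0,1,1)! = -1/6  (running -7/48)
⟨..|..⟩ = √(384/35)·(-7/48) = -0.483046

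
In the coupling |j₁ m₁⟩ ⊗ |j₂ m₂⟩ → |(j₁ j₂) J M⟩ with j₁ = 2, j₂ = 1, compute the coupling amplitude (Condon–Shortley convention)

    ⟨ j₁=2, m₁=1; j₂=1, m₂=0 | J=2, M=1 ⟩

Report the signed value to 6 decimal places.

+0.408248

j₁+j₂−J=1  J+j₁−j₂=3  J−j₁+j₂=1  j₁+j₂+J+1=6
(j₁±m₁, j₂±m₂, J±M) = (3,1,1,1,3,1)
P² = 3/2
sum k=0..1:
  [0] +1/2 = 1/2
  [1] −1/6 = -1/6
S = 1/3
C² = P²·S² = 1/6 ; C = +0.408248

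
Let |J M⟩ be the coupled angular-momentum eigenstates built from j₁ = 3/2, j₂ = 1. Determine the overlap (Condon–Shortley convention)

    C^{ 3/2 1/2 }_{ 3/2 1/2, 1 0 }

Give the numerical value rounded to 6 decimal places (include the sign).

+0.258199

j₁+j₂−J=1  J+j₁−j₂=2  J−j₁+j₂=1  j₁+j₂+J+1=5
(j₁±m₁, j₂±m₂, J±M) = (2,1,1,1,2,1)
P² = 4/15
sum k=0..1:
  [0] +1/1 = 1
  [1] −1/2 = -1/2
S = 1/2
C² = P²·S² = 1/15 ; C = +0.258199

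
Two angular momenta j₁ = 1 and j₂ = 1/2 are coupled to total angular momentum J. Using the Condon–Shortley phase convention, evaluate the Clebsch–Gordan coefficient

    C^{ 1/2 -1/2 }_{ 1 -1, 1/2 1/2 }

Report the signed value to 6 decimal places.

triangle: 1!*1!*0!/3! = 1/6
(j±m)!: 0!*2!*1!*0!*0!*1! = 2
prefactor² = (2J+1)*Δ*N² = 2/3
  k=1: −1/(1!*0!*1!*0!*0!*0!) = -1
Σ = -1  ⇒  CG² = 2/3*(-1)² = 2/3
CG = −√(2/3) = -0.816497

−√(2/3) = -0.816497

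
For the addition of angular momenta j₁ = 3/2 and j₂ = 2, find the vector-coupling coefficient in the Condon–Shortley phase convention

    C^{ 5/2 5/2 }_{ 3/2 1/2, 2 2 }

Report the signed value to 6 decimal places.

-0.755929

triangle: 1!·2!·3!/7! = 12/5040
(j±m)!: 2!·1!·4!·0!·5!·0! = 5760
prefactor² = (2J+1)·Δ·N² = 576/7
  k=1: −1/(1!·0!·0!·3!·2!·0!) = -1/12
Σ = -1/12  ⇒  CG² = 576/7·(-1/12)² = 4/7
CG = −√(4/7) = -0.755929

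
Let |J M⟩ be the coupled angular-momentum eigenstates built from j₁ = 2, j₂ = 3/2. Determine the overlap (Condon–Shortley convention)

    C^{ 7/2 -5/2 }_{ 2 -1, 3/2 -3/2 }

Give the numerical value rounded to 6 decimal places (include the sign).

triangle: 0!·4!·3!/8! = 144/40320
(j±m)!: 1!·3!·0!·3!·1!·6! = 25920
prefactor² = (2J+1)·Δ·N² = 5184/7
  k=0: +1/(0!·0!·3!·0!·1!·3!) = 1/36
Σ = 1/36  ⇒  CG² = 5184/7·1/36² = 4/7
CG = +√(4/7) = +0.755929

+√(4/7) ≈ +0.755929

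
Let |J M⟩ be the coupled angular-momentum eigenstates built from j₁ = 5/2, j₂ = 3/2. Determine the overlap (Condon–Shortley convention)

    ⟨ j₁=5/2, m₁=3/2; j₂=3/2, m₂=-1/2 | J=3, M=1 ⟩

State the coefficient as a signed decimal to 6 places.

√[7·1!4!2!/8! · 4!1!1!2!4!2!] = √(96/5)
  +(−1)^0/∏(0,1,1,1,3,1)! = 1/6  (running 1/6)
  +(−1)^1/∏(1,0,0,0,4,2)! = -1/48  (running 7/48)
⟨..|..⟩ = √(96/5)·(7/48) = +0.639010

+√(49/120) ≈ +0.639010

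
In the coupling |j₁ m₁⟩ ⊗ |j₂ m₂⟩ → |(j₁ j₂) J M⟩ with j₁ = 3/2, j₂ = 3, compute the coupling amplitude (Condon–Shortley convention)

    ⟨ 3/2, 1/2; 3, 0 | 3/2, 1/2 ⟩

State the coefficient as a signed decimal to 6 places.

-0.507093

√[4·3!0!3!/7! · 2!1!3!3!2!1!] = √(144/35)
  +(−1)^1/∏(1,2,0,2,0,1)! = -1/4  (running -1/4)
⟨..|..⟩ = √(144/35)·(-1/4) = -0.507093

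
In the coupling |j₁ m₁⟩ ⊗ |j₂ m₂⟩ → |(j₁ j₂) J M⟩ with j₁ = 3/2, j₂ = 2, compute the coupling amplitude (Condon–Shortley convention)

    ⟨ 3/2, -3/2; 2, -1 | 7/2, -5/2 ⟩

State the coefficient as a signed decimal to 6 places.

+√(4/7) = +0.755929

triangle: 0!*3!*4!/8! = 144/40320
(j±m)!: 0!*3!*1!*3!*1!*6! = 25920
prefactor² = (2J+1)*Δ*N² = 5184/7
  k=0: +1/(0!*0!*3!*1!*0!*3!) = 1/36
Σ = 1/36  ⇒  CG² = 5184/7*1/36² = 4/7
CG = +√(4/7) = +0.755929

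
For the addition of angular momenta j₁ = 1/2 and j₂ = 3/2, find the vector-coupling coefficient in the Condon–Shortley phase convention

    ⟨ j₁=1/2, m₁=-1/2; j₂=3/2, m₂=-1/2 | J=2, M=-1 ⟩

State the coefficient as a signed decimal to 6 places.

√[5·0!1!3!/5! · 0!1!1!2!1!3!] = √(3)
  +(−1)^0/∏(0,0,1,1,0,2)! = 1/2  (running 1/2)
⟨..|..⟩ = √(3)·(1/2) = +0.866025

+√(3/4) = +0.866025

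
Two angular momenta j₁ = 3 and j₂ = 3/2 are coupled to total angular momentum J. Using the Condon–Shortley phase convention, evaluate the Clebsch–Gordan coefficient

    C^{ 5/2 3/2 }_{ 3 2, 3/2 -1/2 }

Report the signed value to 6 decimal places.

+0.267261  (= +√(1/14))

j₁+j₂−J=2  J+j₁−j₂=4  J−j₁+j₂=1  j₁+j₂+J+1=8
(j₁±m₁, j₂±m₂, J±M) = (5,1,1,2,4,1)
P² = 288/7
sum k=0..1:
  [0] +1/12 = 1/12
  [1] −1/24 = -1/24
S = 1/24
C² = P²·S² = 1/14 ; C = +0.267261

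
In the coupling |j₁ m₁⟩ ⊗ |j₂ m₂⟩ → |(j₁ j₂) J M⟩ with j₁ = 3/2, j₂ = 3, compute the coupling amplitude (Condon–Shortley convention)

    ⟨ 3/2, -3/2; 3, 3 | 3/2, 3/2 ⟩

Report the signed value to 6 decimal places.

j₁+j₂−J=3  J+j₁−j₂=0  J−j₁+j₂=3  j₁+j₂+J+1=7
(j₁±m₁, j₂±m₂, J±M) = (0,3,6,0,3,0)
P² = 5184/7
sum k=3..3:
  [3] −1/36 = -1/36
S = -1/36
C² = P²·S² = 4/7 ; C = -0.755929

-0.755929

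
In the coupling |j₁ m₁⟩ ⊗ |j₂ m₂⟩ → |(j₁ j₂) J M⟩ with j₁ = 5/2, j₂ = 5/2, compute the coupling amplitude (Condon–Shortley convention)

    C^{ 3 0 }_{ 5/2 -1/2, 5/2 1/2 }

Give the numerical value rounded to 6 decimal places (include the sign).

√[7·2!3!3!/9! · 2!3!3!2!3!3!] = √(36/5)
  +(−1)^0/∏(0,2,3,3,0,0)! = 1/72  (running 1/72)
  +(−1)^1/∏(1,1,2,2,1,1)! = -1/4  (running -17/72)
  +(−1)^2/∏(2,0,1,1,2,2)! = 1/8  (running -1/9)
⟨..|..⟩ = √(36/5)·(-1/9) = -0.298142

−√(4/45) ≈ -0.298142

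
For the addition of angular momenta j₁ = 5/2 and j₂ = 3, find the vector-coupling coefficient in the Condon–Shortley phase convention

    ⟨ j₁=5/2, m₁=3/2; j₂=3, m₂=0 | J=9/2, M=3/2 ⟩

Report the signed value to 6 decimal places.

triangle: 1!×4!×5!/11! = 2880/39916800
(j±m)!: 4!×1!×3!×3!×6!×3! = 3732480
prefactor² = (2J+1)×Δ×N² = 207360/77
  k=0: +1/(0!×1!×1!×3!×3!×2!) = 1/72
  k=1: −1/(1!×0!×0!×2!×4!×3!) = -1/288
Σ = 1/96  ⇒  CG² = 207360/77×1/96² = 45/154
CG = +√(45/154) = +0.540562

+√(45/154) = +0.540562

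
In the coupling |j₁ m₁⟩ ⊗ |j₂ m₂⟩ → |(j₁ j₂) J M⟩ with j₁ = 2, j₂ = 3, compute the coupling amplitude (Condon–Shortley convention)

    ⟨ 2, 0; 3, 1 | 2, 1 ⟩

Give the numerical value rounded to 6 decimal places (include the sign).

j₁+j₂−J=3  J+j₁−j₂=1  J−j₁+j₂=3  j₁+j₂+J+1=8
(j₁±m₁, j₂±m₂, J±M) = (2,2,4,2,3,1)
P² = 36/7
sum k=1..2:
  [1] −1/12 = -1/12
  [2] +1/4 = 1/4
S = 1/6
C² = P²·S² = 1/7 ; C = +0.377964

+0.377964  (= +√(1/7))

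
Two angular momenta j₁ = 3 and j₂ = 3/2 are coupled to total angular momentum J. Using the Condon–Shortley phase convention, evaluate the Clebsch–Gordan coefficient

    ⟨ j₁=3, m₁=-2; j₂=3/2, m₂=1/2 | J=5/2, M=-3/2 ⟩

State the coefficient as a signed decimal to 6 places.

+√(1/14) = +0.267261

√[6·2!4!1!/8! · 1!5!2!1!1!4!] = √(288/7)
  +(−1)^1/∏(1,1,4,1,0,0)! = -1/24  (running -1/24)
  +(−1)^2/∏(2,0,3,0,1,1)! = 1/12  (running 1/24)
⟨..|..⟩ = √(288/7)·(1/24) = +0.267261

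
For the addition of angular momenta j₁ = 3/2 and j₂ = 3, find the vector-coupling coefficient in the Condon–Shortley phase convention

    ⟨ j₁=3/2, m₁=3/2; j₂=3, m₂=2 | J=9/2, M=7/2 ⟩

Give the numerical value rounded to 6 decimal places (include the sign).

j₁+j₂−J=0  J+j₁−j₂=3  J−j₁+j₂=6  j₁+j₂+J+1=10
(j₁±m₁, j₂±m₂, J±M) = (3,0,5,1,8,1)
P² = 345600
sum k=0..0:
  [0] +1/720 = 1/720
S = 1/720
C² = P²·S² = 2/3 ; C = +0.816497

+0.816497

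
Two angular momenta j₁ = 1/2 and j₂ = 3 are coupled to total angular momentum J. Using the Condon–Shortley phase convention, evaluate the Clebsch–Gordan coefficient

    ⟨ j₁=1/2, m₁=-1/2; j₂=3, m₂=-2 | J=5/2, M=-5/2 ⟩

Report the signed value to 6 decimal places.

√[6·1!0!5!/7! · 0!1!1!5!0!5!] = √(14400/7)
  +(−1)^1/∏(1,0,0,0,0,5)! = -1/120  (running -1/120)
⟨..|..⟩ = √(14400/7)·(-1/120) = -0.377964

-0.377964  (= −√(1/7))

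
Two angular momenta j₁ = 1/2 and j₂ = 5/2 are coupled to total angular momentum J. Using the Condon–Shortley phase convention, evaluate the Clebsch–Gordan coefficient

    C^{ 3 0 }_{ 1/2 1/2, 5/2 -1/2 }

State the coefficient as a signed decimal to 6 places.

+√(1/2) = +0.707107

triangle: 0!·1!·5!/7! = 120/5040
(j±m)!: 1!·0!·2!·3!·3!·3! = 432
prefactor² = (2J+1)·Δ·N² = 72
  k=0: +1/(0!·0!·0!·2!·1!·3!) = 1/12
Σ = 1/12  ⇒  CG² = 72·1/12² = 1/2
CG = +√(1/2) = +0.707107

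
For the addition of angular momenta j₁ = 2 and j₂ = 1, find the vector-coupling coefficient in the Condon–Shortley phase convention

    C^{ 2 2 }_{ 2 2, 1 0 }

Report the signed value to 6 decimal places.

+0.816497  (= +√(2/3))

j₁+j₂−J=1  J+j₁−j₂=3  J−j₁+j₂=1  j₁+j₂+J+1=6
(j₁±m₁, j₂±m₂, J±M) = (4,0,1,1,4,0)
P² = 24
sum k=0..0:
  [0] +1/6 = 1/6
S = 1/6
C² = P²·S² = 2/3 ; C = +0.816497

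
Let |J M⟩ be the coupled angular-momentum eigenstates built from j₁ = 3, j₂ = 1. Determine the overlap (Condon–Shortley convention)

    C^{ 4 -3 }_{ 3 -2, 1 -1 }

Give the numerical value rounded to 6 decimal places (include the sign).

√[9·0!6!2!/9! · 1!5!0!2!1!7!] = √(43200)
  +(−1)^0/∏(0,0,5,0,1,2)! = 1/240  (running 1/240)
⟨..|..⟩ = √(43200)·(1/240) = +0.866025

+√(3/4) = +0.866025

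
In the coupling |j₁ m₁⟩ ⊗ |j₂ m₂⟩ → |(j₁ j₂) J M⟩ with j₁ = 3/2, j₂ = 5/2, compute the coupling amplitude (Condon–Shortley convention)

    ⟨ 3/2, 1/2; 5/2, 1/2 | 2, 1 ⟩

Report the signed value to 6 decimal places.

j₁+j₂−J=2  J+j₁−j₂=1  J−j₁+j₂=3  j₁+j₂+J+1=7
(j₁±m₁, j₂±m₂, J±M) = (2,1,3,2,3,1)
P² = 12/7
sum k=0..1:
  [0] +1/12 = 1/12
  [1] −1/2 = -1/2
S = -5/12
C² = P²·S² = 25/84 ; C = -0.545545

−√(25/84) = -0.545545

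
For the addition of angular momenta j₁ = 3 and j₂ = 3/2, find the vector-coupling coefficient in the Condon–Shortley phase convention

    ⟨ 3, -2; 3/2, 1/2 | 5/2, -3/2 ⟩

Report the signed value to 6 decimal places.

√[6·2!4!1!/8! · 1!5!2!1!1!4!] = √(288/7)
  +(−1)^1/∏(1,1,4,1,0,0)! = -1/24  (running -1/24)
  +(−1)^2/∏(2,0,3,0,1,1)! = 1/12  (running 1/24)
⟨..|..⟩ = √(288/7)·(1/24) = +0.267261

+0.267261  (= +√(1/14))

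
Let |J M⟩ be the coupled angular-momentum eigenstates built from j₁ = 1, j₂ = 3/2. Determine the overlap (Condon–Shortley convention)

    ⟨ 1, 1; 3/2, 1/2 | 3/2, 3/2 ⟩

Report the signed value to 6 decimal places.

j₁+j₂−J=1  J+j₁−j₂=1  J−j₁+j₂=2  j₁+j₂+J+1=5
(j₁±m₁, j₂±m₂, J±M) = (2,0,2,1,3,0)
P² = 8/5
sum k=0..0:
  [0] +1/2 = 1/2
S = 1/2
C² = P²·S² = 2/5 ; C = +0.632456

+√(2/5) = +0.632456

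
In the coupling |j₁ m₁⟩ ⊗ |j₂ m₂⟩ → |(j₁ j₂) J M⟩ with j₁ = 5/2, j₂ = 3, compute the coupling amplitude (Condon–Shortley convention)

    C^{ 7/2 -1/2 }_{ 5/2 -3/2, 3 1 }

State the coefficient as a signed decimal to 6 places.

+√(8/63) = +0.356348

triangle: 2!·3!·4!/10! = 288/3628800
(j±m)!: 1!·4!·4!·2!·3!·4! = 165888
prefactor² = (2J+1)·Δ·N² = 18432/175
  k=1: −1/(1!·1!·3!·3!·0!·1!) = -1/36
  k=2: +1/(2!·0!·2!·2!·1!·2!) = 1/16
Σ = 5/144  ⇒  CG² = 18432/175·5/144² = 8/63
CG = +√(8/63) = +0.356348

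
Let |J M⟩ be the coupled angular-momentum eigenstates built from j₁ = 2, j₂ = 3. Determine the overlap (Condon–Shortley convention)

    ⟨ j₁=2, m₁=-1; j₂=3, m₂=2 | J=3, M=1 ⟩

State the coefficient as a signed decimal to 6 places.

+√(1/4) = +0.500000

triangle: 2!×2!×4!/9! = 96/362880
(j±m)!: 1!×3!×5!×1!×4!×2! = 34560
prefactor² = (2J+1)×Δ×N² = 64
  k=1: −1/(1!×1!×2!×4!×0!×0!) = -1/48
  k=2: +1/(2!×0!×1!×3!×1!×1!) = 1/12
Σ = 1/16  ⇒  CG² = 64×1/16² = 1/4
CG = +√(1/4) = +0.500000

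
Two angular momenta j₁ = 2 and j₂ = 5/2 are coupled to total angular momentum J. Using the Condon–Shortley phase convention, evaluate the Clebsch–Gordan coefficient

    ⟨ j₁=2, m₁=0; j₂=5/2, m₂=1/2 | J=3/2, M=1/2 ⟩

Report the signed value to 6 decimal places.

√[4·3!1!2!/7! · 2!2!3!2!2!1!] = √(32/35)
  +(−1)^1/∏(1,2,1,2,0,0)! = -1/4  (running -1/4)
  +(−1)^2/∏(2,1,0,1,1,1)! = 1/2  (running 1/4)
⟨..|..⟩ = √(32/35)·(1/4) = +0.239046

+√(2/35) = +0.239046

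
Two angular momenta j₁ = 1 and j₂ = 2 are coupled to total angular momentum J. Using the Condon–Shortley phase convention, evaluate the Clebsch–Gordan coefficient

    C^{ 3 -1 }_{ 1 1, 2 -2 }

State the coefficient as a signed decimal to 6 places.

√[7·0!2!4!/7! · 2!0!0!4!2!4!] = √(768/5)
  +(−1)^0/∏(0,0,0,0,2,4)! = 1/48  (running 1/48)
⟨..|..⟩ = √(768/5)·(1/48) = +0.258199

+√(1/15) = +0.258199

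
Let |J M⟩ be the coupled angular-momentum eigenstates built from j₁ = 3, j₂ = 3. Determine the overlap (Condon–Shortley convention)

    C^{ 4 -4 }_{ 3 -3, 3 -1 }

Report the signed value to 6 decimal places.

+√(3/11) ≈ +0.522233

j₁+j₂−J=2  J+j₁−j₂=4  J−j₁+j₂=4  j₁+j₂+J+1=11
(j₁±m₁, j₂±m₂, J±M) = (0,6,2,4,0,8)
P² = 3981312/11
sum k=2..2:
  [2] +1/1152 = 1/1152
S = 1/1152
C² = P²·S² = 3/11 ; C = +0.522233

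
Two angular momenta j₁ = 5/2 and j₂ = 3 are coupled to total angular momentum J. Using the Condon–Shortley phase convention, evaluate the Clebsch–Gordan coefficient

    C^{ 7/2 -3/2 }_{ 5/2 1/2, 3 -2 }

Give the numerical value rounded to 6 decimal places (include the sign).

+0.308607  (= +√(2/21))

triangle: 2!*3!*4!/10! = 288/3628800
(j±m)!: 3!*2!*1!*5!*2!*5! = 345600
prefactor² = (2J+1)*Δ*N² = 1536/7
  k=0: +1/(0!*2!*2!*1!*1!*3!) = 1/24
  k=1: −1/(1!*1!*1!*0!*2!*4!) = -1/48
Σ = 1/48  ⇒  CG² = 1536/7*1/48² = 2/21
CG = +√(2/21) = +0.308607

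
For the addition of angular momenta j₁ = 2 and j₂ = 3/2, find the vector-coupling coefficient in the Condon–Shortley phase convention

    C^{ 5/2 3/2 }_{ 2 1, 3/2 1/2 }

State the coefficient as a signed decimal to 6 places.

+√(1/35) = +0.169031

√[6·1!3!2!/7! · 3!1!2!1!4!1!] = √(144/35)
  +(−1)^0/∏(0,1,1,2,2,0)! = 1/4  (running 1/4)
  +(−1)^1/∏(1,0,0,1,3,1)! = -1/6  (running 1/12)
⟨..|..⟩ = √(144/35)·(1/12) = +0.169031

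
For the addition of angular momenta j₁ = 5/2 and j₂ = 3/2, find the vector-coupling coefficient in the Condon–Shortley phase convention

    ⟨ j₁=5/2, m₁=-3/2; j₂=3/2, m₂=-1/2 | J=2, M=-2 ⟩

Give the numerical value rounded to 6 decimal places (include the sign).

-0.617213

j₁+j₂−J=2  J+j₁−j₂=3  J−j₁+j₂=1  j₁+j₂+J+1=7
(j₁±m₁, j₂±m₂, J±M) = (1,4,1,2,0,4)
P² = 96/7
sum k=1..1:
  [1] −1/6 = -1/6
S = -1/6
C² = P²·S² = 8/21 ; C = -0.617213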